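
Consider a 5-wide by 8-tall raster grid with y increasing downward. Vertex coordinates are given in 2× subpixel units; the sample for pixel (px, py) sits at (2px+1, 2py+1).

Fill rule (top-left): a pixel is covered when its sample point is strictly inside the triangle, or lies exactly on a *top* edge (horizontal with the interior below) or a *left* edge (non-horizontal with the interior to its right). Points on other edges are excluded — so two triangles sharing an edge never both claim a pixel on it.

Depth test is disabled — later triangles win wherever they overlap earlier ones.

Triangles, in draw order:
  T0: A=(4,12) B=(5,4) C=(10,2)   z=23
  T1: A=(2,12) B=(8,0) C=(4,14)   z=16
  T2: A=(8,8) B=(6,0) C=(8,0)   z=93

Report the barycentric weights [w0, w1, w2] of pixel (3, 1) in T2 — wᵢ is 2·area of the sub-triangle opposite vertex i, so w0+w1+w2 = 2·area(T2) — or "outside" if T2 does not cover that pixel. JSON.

T0:
  2·area = 38
  edge (4, 12)→(5, 4): d=(1,-8) top-left  bias=+0
  edge (5, 4)→(10, 2): d=(5,-2) top-left  bias=+0
  edge (10, 2)→(4, 12): d=(-6,10) right/bottom  bias=-1
    (4,1)@(9, 3): e=[31,3,4] → █
    (2,2)@(5, 5): e=[1,5,32] → █
    (3,2)@(7, 5): e=[17,9,12] → █
    (4,2)@(9, 5): e=[33,13,-8] → ·
    (2,3)@(5, 7): e=[3,15,20] → █
    (3,3)@(7, 7): e=[19,19,0] → ·  [on edge]
    (2,4)@(5, 9): e=[5,25,8] → █
    (3,4)@(7, 9): e=[21,29,-12] → ·
    (2,5)@(5, 11): e=[7,35,-4] → ·
  covered (5 px):
    · · · · ·
    · · · · █
    · · █ █ ·
    · · █ · ·
    · · █ · ·
    · · · · ·
    · · · · ·
    · · · · ·
T1:
  2·area = 36
  edge (2, 12)→(8, 0): d=(6,-12) top-left  bias=+0
  edge (8, 0)→(4, 14): d=(-4,14) right/bottom  bias=-1
  edge (4, 14)→(2, 12): d=(-2,-2) top-left  bias=+0
    (3,1)@(7, 3): e=[6,2,28] → █
    (4,1)@(9, 3): e=[30,-26,32] → ·
    (3,2)@(7, 5): e=[18,-6,24] → ·
    (2,3)@(5, 7): e=[6,14,16] → █
    (3,3)@(7, 7): e=[30,-14,20] → ·
    (2,4)@(5, 9): e=[18,6,12] → █
    (3,4)@(7, 9): e=[42,-22,16] → ·
    (0,5)@(1, 11): e=[-18,54,0] → ·  [on edge]
    (1,5)@(3, 11): e=[6,26,4] → █
    (2,5)@(5, 11): e=[30,-2,8] → ·
    (1,6)@(3, 13): e=[18,18,0] → █  [on edge]
    (2,6)@(5, 13): e=[42,-10,4] → ·
    (2,7)@(5, 15): e=[54,-18,0] → ·  [on edge]
  covered (5 px):
    · · · · ·
    · · · █ ·
    · · · · ·
    · · █ · ·
    · · █ · ·
    · █ · · ·
    · █ · · ·
    · · · · ·
T2:
  2·area = 16
  edge (8, 8)→(6, 0): d=(-2,-8) top-left  bias=+0
  edge (6, 0)→(8, 0): d=(2,0) top-left  bias=+0
  edge (8, 0)→(8, 8): d=(0,8) right/bottom  bias=-1
    (3,0)@(7, 1): e=[6,2,8] → █
    (4,0)@(9, 1): e=[22,2,-8] → ·
    (3,1)@(7, 3): e=[2,6,8] → █
    (4,1)@(9, 3): e=[18,6,-8] → ·
    (3,2)@(7, 5): e=[-2,10,8] → ·
  covered (2 px):
    · · · █ ·
    · · · █ ·
    · · · · ·
    · · · · ·
    · · · · ·
    · · · · ·
    · · · · ·
    · · · · ·

Result: [6,8,2]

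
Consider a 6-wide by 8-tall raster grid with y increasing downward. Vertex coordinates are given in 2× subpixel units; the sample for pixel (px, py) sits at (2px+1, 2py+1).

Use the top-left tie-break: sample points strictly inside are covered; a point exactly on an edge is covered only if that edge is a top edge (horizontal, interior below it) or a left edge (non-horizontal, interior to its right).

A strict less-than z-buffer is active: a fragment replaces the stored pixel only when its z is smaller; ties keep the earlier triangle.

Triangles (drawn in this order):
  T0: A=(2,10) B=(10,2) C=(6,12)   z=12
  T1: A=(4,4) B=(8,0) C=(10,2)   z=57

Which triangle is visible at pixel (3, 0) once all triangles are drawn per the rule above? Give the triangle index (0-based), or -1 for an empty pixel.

T0:
  2·area = 48
  edge (2, 10)→(10, 2): d=(8,-8) top-left  bias=+0
  edge (10, 2)→(6, 12): d=(-4,10) right/bottom  bias=-1
  edge (6, 12)→(2, 10): d=(-4,-2) top-left  bias=+0
    (5,0)@(11, 1): e=[0,-6,54] → ·  [on edge]
    (4,1)@(9, 3): e=[0,6,42] → #  [on edge]
    (5,1)@(11, 3): e=[16,-14,46] → ·
    (3,2)@(7, 5): e=[0,18,30] → #  [on edge]
    (4,2)@(9, 5): e=[16,-2,34] → ·
    (2,3)@(5, 7): e=[0,30,18] → #  [on edge]
    (4,3)@(9, 7): e=[32,-10,26] → ·
    (1,4)@(3, 9): e=[0,42,6] → #  [on edge]
    (4,4)@(9, 9): e=[48,-18,18] → ·
    (0,5)@(1, 11): e=[0,54,-6] → ·  [on edge]
    (1,5)@(3, 11): e=[16,34,-2] → ·
    (2,5)@(5, 11): e=[32,14,2] → #
  covered (8 px):
    · · · · · ·
    · · · · # ·
    · · · # · ·
    · · # # · ·
    · # # # · ·
    · · # · · ·
    · · · · · ·
    · · · · · ·
T1:
  2·area = 16
  edge (4, 4)→(8, 0): d=(4,-4) top-left  bias=+0
  edge (8, 0)→(10, 2): d=(2,2) right/bottom  bias=-1
  edge (10, 2)→(4, 4): d=(-6,2) right/bottom  bias=-1
    (3,0)@(7, 1): e=[0,4,12] → #  [on edge]
    (4,0)@(9, 1): e=[8,0,8] → ·  [on edge]
    (2,1)@(5, 3): e=[0,12,4] → #  [on edge]
    (3,1)@(7, 3): e=[8,8,0] → ·  [on edge]
    (5,1)@(11, 3): e=[24,0,-8] → ·  [on edge]
    (0,2)@(1, 5): e=[-8,24,0] → ·  [on edge]
    (1,2)@(3, 5): e=[0,20,-4] → ·  [on edge]
    (2,2)@(5, 5): e=[8,16,-8] → ·
    (0,3)@(1, 7): e=[0,28,-12] → ·  [on edge]
  covered (2 px):
    · · · # · ·
    · · # · · ·
    · · · · · ·
    · · · · · ·
    · · · · · ·
    · · · · · ·
    · · · · · ·
    · · · · · ·

Z-buffer (winner per pixel, '.' = empty):
  . . . 1 . .
  . . 1 . 0 .
  . . . 0 . .
  . . 0 0 . .
  . 0 0 0 . .
  . . 0 . . .
  . . . . . .
  . . . . . .

Answer: 1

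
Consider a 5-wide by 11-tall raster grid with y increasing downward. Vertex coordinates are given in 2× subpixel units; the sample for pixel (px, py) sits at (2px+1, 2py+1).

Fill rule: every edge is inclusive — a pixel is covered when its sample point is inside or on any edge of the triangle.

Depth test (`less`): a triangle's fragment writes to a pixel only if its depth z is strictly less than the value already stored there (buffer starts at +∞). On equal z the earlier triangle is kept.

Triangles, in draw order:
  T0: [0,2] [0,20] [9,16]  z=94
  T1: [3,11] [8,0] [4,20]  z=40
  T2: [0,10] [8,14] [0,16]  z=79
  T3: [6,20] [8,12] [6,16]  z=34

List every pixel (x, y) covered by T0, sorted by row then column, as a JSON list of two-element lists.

T0:
  2·area = 162  (B↔C swapped to make it positive)
  edge (0, 2)→(9, 16): d=(9,14) inclusive
  edge (9, 16)→(0, 20): d=(-9,4) inclusive
  edge (0, 20)→(0, 2): d=(0,-18) inclusive
    (0,2)@(1, 5): e=[13,131,18] → X
    (1,2)@(3, 5): e=[-15,123,54] → .
    (0,3)@(1, 7): e=[31,113,18] → X
    (1,3)@(3, 7): e=[3,105,54] → X
    (2,3)@(5, 7): e=[-25,97,90] → .
    (0,4)@(1, 9): e=[49,95,18] → X
    (2,4)@(5, 9): e=[-7,79,90] → .
    (0,5)@(1, 11): e=[67,77,18] → X
    (2,5)@(5, 11): e=[11,61,90] → X
    (3,5)@(7, 11): e=[-17,53,126] → .
    (0,6)@(1, 13): e=[85,59,18] → X
    (3,6)@(7, 13): e=[1,35,126] → X
  covered (20 px):
    . . . . .
    . . . . .
    X . . . .
    X X . . .
    X X . . .
    X X X . .
    X X X X .
    X X X X .
    X X X . .
    X . . . .
    . . . . .
T1:
  2·area = 56
  edge (3, 11)→(8, 0): d=(5,-11) inclusive
  edge (8, 0)→(4, 20): d=(-4,20) inclusive
  edge (4, 20)→(3, 11): d=(-1,-9) inclusive
    (3,1)@(7, 3): e=[4,8,44] → X
    (4,1)@(9, 3): e=[26,-32,62] → .
    (3,2)@(7, 5): e=[14,0,42] → X  [on edge]
    (4,2)@(9, 5): e=[36,-40,60] → .
    (2,3)@(5, 7): e=[2,32,22] → X
    (3,3)@(7, 7): e=[24,-8,40] → .
    (2,4)@(5, 9): e=[12,24,20] → X
    (3,4)@(7, 9): e=[34,-16,38] → .
    (1,5)@(3, 11): e=[0,56,0] → X  [on edge]
    (3,5)@(7, 11): e=[44,-24,36] → .
    (1,6)@(3, 13): e=[10,48,-2] → .
    (2,6)@(5, 13): e=[32,8,16] → X
    (2,7)@(5, 15): e=[42,0,14] → X  [on edge]
  covered (8 px):
    . . . . .
    . . . X .
    . . . X .
    . . X . .
    . . X . .
    . X X . .
    . . X . .
    . . X . .
    . . . . .
    . . . . .
    . . . . .
T2:
  2·area = 48
  edge (0, 10)→(8, 14): d=(8,4) inclusive
  edge (8, 14)→(0, 16): d=(-8,2) inclusive
  edge (0, 16)→(0, 10): d=(0,-6) inclusive
    (0,5)@(1, 11): e=[4,38,6] → X
    (1,5)@(3, 11): e=[-4,34,18] → .
    (0,6)@(1, 13): e=[20,22,6] → X
    (1,6)@(3, 13): e=[12,18,18] → X
    (2,6)@(5, 13): e=[4,14,30] → X
    (3,6)@(7, 13): e=[-4,10,42] → .
    (0,7)@(1, 15): e=[36,6,6] → X
    (2,7)@(5, 15): e=[20,-2,30] → .
    (0,8)@(1, 17): e=[52,-10,6] → .
    (1,8)@(3, 17): e=[44,-14,18] → .
  covered (6 px):
    . . . . .
    . . . . .
    . . . . .
    . . . . .
    . . . . .
    X . . . .
    X X X . .
    X X . . .
    . . . . .
    . . . . .
    . . . . .
T3:
  2·area = 8  (B↔C swapped to make it positive)
  edge (6, 20)→(6, 16): d=(0,-4) inclusive
  edge (6, 16)→(8, 12): d=(2,-4) inclusive
  edge (8, 12)→(6, 20): d=(-2,8) inclusive
    (3,7)@(7, 15): e=[4,2,2] → X
    (4,7)@(9, 15): e=[12,10,-14] → .
    (3,8)@(7, 17): e=[4,6,-2] → .
  covered (1 px):
    . . . . .
    . . . . .
    . . . . .
    . . . . .
    . . . . .
    . . . . .
    . . . . .
    . . . X .
    . . . . .
    . . . . .
    . . . . .

Final: [[0,2],[0,3],[1,3],[0,4],[1,4],[0,5],[1,5],[2,5],[0,6],[1,6],[2,6],[3,6],[0,7],[1,7],[2,7],[3,7],[0,8],[1,8],[2,8],[0,9]]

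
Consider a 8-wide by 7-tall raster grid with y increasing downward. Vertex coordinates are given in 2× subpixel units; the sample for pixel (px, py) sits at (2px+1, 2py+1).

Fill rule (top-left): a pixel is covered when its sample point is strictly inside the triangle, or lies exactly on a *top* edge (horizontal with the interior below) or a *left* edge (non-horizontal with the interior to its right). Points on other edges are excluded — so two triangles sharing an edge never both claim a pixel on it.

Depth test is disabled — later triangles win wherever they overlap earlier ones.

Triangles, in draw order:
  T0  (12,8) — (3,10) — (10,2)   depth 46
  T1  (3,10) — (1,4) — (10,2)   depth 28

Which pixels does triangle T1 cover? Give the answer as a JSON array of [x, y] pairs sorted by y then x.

T0:
  2·area = 58
  edge (12, 8)→(3, 10): d=(-9,2) right/bottom  bias=-1
  edge (3, 10)→(10, 2): d=(7,-8) top-left  bias=+0
  edge (10, 2)→(12, 8): d=(2,6) right/bottom  bias=-1
    (4,2)@(9, 5): e=[33,13,12] → X
    (5,2)@(11, 5): e=[29,29,0] → .  [on edge]
    (3,3)@(7, 7): e=[19,11,28] → X
    (5,3)@(11, 7): e=[11,43,4] → X
    (6,3)@(13, 7): e=[7,59,-8] → .
    (2,4)@(5, 9): e=[5,9,44] → X
    (4,4)@(9, 9): e=[-3,41,20] → .
    (5,4)@(11, 9): e=[-7,57,8] → .
    (2,5)@(5, 11): e=[-13,23,48] → .
    (3,5)@(7, 11): e=[-17,39,36] → .
    (6,5)@(13, 11): e=[-29,87,0] → .  [on edge]
  covered (6 px):
    . . . . . . . .
    . . . . . . . .
    . . . . X . . .
    . . . X X X . .
    . . X X . . . .
    . . . . . . . .
    . . . . . . . .
T1:
  2·area = 58
  edge (3, 10)→(1, 4): d=(-2,-6) top-left  bias=+0
  edge (1, 4)→(10, 2): d=(9,-2) top-left  bias=+0
  edge (10, 2)→(3, 10): d=(-7,8) right/bottom  bias=-1
    (3,1)@(7, 3): e=[38,3,17] → X
    (4,1)@(9, 3): e=[50,7,1] → X
    (5,1)@(11, 3): e=[62,11,-15] → .
    (1,2)@(3, 5): e=[10,13,35] → X
    (2,2)@(5, 5): e=[22,17,19] → X
    (4,2)@(9, 5): e=[46,25,-13] → .
    (1,3)@(3, 7): e=[6,31,21] → X
    (3,3)@(7, 7): e=[30,39,-11] → .
    (1,4)@(3, 9): e=[2,49,7] → X
    (2,4)@(5, 9): e=[14,53,-9] → .
    (1,5)@(3, 11): e=[-2,67,-7] → .
  covered (8 px):
    . . . . . . . .
    . . . X X . . .
    . X X X . . . .
    . X X . . . . .
    . X . . . . . .
    . . . . . . . .
    . . . . . . . .

Answer: [[3,1],[4,1],[1,2],[2,2],[3,2],[1,3],[2,3],[1,4]]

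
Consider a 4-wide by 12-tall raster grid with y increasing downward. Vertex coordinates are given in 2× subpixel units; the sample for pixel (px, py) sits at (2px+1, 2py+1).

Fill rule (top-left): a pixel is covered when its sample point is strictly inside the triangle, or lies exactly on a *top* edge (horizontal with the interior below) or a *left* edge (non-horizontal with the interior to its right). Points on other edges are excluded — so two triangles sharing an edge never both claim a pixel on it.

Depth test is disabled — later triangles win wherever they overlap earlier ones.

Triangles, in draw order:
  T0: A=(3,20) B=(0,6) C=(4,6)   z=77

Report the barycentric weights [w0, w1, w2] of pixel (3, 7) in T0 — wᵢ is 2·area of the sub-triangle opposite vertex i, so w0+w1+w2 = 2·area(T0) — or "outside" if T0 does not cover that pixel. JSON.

T0:
  2·area = 56
  edge (3, 20)→(0, 6): d=(-3,-14) top-left  bias=+0
  edge (0, 6)→(4, 6): d=(4,0) top-left  bias=+0
  edge (4, 6)→(3, 20): d=(-1,14) right/bottom  bias=-1
    (0,3)@(1, 7): e=[11,4,41] → #
    (1,3)@(3, 7): e=[39,4,13] → #
    (2,3)@(5, 7): e=[67,4,-15] → ·
    (0,4)@(1, 9): e=[5,12,39] → #
    (2,4)@(5, 9): e=[61,12,-17] → ·
    (0,5)@(1, 11): e=[-1,20,37] → ·
    (1,5)@(3, 11): e=[27,20,9] → #
    (2,5)@(5, 11): e=[55,20,-19] → ·
    (1,6)@(3, 13): e=[21,28,7] → #
    (2,6)@(5, 13): e=[49,28,-21] → ·
    (1,7)@(3, 15): e=[15,36,5] → #
    (2,7)@(5, 15): e=[43,36,-23] → ·
  covered (9 px):
    · · · ·
    · · · ·
    · · · ·
    # # · ·
    # # · ·
    · # · ·
    · # · ·
    · # · ·
    · # · ·
    · # · ·
    · · · ·
    · · · ·

Answer: "outside"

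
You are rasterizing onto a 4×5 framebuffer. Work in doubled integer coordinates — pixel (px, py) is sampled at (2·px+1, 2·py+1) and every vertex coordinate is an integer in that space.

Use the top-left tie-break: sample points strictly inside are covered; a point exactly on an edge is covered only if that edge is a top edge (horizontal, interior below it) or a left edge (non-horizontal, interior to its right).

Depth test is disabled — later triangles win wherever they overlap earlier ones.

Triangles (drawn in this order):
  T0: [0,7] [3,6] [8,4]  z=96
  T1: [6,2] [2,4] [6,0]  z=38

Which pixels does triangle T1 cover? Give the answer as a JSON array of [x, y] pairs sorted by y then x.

T0:
  2·area = 1  (B↔C swapped to make it positive)
  edge (0, 7)→(8, 4): d=(8,-3) top-left  bias=+0
  edge (8, 4)→(3, 6): d=(-5,2) right/bottom  bias=-1
  edge (3, 6)→(0, 7): d=(-3,1) right/bottom  bias=-1
  covered (0 px):
    · · · ·
    · · · ·
    · · · ·
    · · · ·
    · · · ·
T1:
  2·area = 8
  edge (6, 2)→(2, 4): d=(-4,2) right/bottom  bias=-1
  edge (2, 4)→(6, 0): d=(4,-4) top-left  bias=+0
  edge (6, 0)→(6, 2): d=(0,2) right/bottom  bias=-1
    (2,0)@(5, 1): e=[6,0,2] → █  [on edge]
    (3,0)@(7, 1): e=[2,8,-2] → ·
    (1,1)@(3, 3): e=[2,0,6] → █  [on edge]
    (2,1)@(5, 3): e=[-2,8,2] → ·
    (0,2)@(1, 5): e=[-2,0,10] → ·  [on edge]
    (1,2)@(3, 5): e=[-6,8,6] → ·
  covered (2 px):
    · · █ ·
    · █ · ·
    · · · ·
    · · · ·
    · · · ·

Result: [[2,0],[1,1]]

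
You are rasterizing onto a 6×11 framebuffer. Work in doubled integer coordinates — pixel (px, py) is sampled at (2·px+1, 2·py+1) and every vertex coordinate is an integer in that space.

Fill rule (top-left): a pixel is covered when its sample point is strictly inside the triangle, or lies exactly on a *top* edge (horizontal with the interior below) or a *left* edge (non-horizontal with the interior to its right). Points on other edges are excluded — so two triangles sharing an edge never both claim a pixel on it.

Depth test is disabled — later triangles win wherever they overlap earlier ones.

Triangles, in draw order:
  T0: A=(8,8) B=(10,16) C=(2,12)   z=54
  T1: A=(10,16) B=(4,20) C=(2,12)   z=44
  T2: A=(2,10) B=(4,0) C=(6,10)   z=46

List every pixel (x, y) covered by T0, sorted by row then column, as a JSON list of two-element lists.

T0:
  2·area = 56
  edge (8, 8)→(10, 16): d=(2,8) right/bottom  bias=-1
  edge (10, 16)→(2, 12): d=(-8,-4) top-left  bias=+0
  edge (2, 12)→(8, 8): d=(6,-4) top-left  bias=+0
    (3,4)@(7, 9): e=[10,44,2] → █
    (4,4)@(9, 9): e=[-6,52,10] → ·
    (2,5)@(5, 11): e=[30,20,6] → █
    (4,5)@(9, 11): e=[-2,36,22] → ·
    (2,6)@(5, 13): e=[34,4,18] → █
    (4,6)@(9, 13): e=[2,20,34] → █
    (5,6)@(11, 13): e=[-14,28,42] → ·
    (2,7)@(5, 15): e=[38,-12,30] → ·
    (3,7)@(7, 15): e=[22,-4,38] → ·
    (4,7)@(9, 15): e=[6,4,46] → █
    (5,7)@(11, 15): e=[-10,12,54] → ·
    (4,8)@(9, 17): e=[10,-12,58] → ·
  covered (7 px):
    · · · · · ·
    · · · · · ·
    · · · · · ·
    · · · · · ·
    · · · █ · ·
    · · █ █ · ·
    · · █ █ █ ·
    · · · · █ ·
    · · · · · ·
    · · · · · ·
    · · · · · ·
T1:
  2·area = 56
  edge (10, 16)→(4, 20): d=(-6,4) right/bottom  bias=-1
  edge (4, 20)→(2, 12): d=(-2,-8) top-left  bias=+0
  edge (2, 12)→(10, 16): d=(8,4) right/bottom  bias=-1
    (1,6)@(3, 13): e=[46,6,4] → █
    (2,6)@(5, 13): e=[38,22,-4] → ·
    (1,7)@(3, 15): e=[34,2,20] → █
    (2,7)@(5, 15): e=[26,18,12] → █
    (3,7)@(7, 15): e=[18,34,4] → █
    (4,7)@(9, 15): e=[10,50,-4] → ·
    (1,8)@(3, 17): e=[22,-2,36] → ·
    (2,8)@(5, 17): e=[14,14,28] → █
    (4,8)@(9, 17): e=[-2,46,12] → ·
    (2,9)@(5, 19): e=[2,10,44] → █
    (3,9)@(7, 19): e=[-6,26,36] → ·
    (2,10)@(5, 21): e=[-10,6,60] → ·
  covered (7 px):
    · · · · · ·
    · · · · · ·
    · · · · · ·
    · · · · · ·
    · · · · · ·
    · · · · · ·
    · █ · · · ·
    · █ █ █ · ·
    · · █ █ · ·
    · · █ · · ·
    · · · · · ·
T2:
  2·area = 40
  edge (2, 10)→(4, 0): d=(2,-10) top-left  bias=+0
  edge (4, 0)→(6, 10): d=(2,10) right/bottom  bias=-1
  edge (6, 10)→(2, 10): d=(-4,0) right/bottom  bias=-1
    (1,2)@(3, 5): e=[0,20,20] → █  [on edge]
    (2,2)@(5, 5): e=[20,0,20] → ·  [on edge]
    (1,3)@(3, 7): e=[4,24,12] → █
    (2,3)@(5, 7): e=[24,4,12] → █
    (3,3)@(7, 7): e=[44,-16,12] → ·
    (1,4)@(3, 9): e=[8,28,4] → █
    (3,4)@(7, 9): e=[48,-12,4] → ·
    (1,5)@(3, 11): e=[12,32,-4] → ·
    (2,5)@(5, 11): e=[32,12,-4] → ·
    (0,7)@(1, 15): e=[0,60,-20] → ·  [on edge]
    (3,7)@(7, 15): e=[60,0,-20] → ·  [on edge]
  covered (5 px):
    · · · · · ·
    · · · · · ·
    · █ · · · ·
    · █ █ · · ·
    · █ █ · · ·
    · · · · · ·
    · · · · · ·
    · · · · · ·
    · · · · · ·
    · · · · · ·
    · · · · · ·

Result: [[3,4],[2,5],[3,5],[2,6],[3,6],[4,6],[4,7]]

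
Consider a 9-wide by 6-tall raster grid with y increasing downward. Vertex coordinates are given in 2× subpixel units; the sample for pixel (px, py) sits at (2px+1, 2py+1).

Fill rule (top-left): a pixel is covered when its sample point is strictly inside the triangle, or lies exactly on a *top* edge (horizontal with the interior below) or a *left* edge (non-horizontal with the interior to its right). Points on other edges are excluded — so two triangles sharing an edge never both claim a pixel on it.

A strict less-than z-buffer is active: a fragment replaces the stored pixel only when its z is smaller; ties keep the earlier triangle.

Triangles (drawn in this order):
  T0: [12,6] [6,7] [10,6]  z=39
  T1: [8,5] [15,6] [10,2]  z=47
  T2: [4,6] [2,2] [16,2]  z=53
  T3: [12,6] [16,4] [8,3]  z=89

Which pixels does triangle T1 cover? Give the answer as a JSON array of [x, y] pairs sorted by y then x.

T0:
  2·area = 2
  edge (12, 6)→(6, 7): d=(-6,1) right/bottom  bias=-1
  edge (6, 7)→(10, 6): d=(4,-1) top-left  bias=+0
  edge (10, 6)→(12, 6): d=(2,0) top-left  bias=+0
  covered (0 px):
    · · · · · · · · ·
    · · · · · · · · ·
    · · · · · · · · ·
    · · · · · · · · ·
    · · · · · · · · ·
    · · · · · · · · ·
T1:
  2·area = 23  (B↔C swapped to make it positive)
  edge (8, 5)→(10, 2): d=(2,-3) top-left  bias=+0
  edge (10, 2)→(15, 6): d=(5,4) right/bottom  bias=-1
  edge (15, 6)→(8, 5): d=(-7,-1) top-left  bias=+0
    (5,1)@(11, 3): e=[5,1,17] → █
    (6,1)@(13, 3): e=[11,-7,19] → ·
    (4,2)@(9, 5): e=[3,19,1] → █
    (6,2)@(13, 5): e=[15,3,5] → █
    (7,2)@(15, 5): e=[21,-5,7] → ·
    (4,3)@(9, 7): e=[7,29,-13] → ·
    (5,3)@(11, 7): e=[13,21,-11] → ·
    (6,3)@(13, 7): e=[19,13,-9] → ·
  covered (4 px):
    · · · · · · · · ·
    · · · · · █ · · ·
    · · · · █ █ █ · ·
    · · · · · · · · ·
    · · · · · · · · ·
    · · · · · · · · ·
T2:
  2·area = 56
  edge (4, 6)→(2, 2): d=(-2,-4) top-left  bias=+0
  edge (2, 2)→(16, 2): d=(14,0) top-left  bias=+0
  edge (16, 2)→(4, 6): d=(-12,4) right/bottom  bias=-1
    (1,1)@(3, 3): e=[2,14,40] → █
    (2,1)@(5, 3): e=[10,14,32] → █
    (3,1)@(7, 3): e=[18,14,24] → █
    (4,1)@(9, 3): e=[26,14,16] → █
    (5,1)@(11, 3): e=[34,14,8] → █
    (6,1)@(13, 3): e=[42,14,0] → ·  [on edge]
    (1,2)@(3, 5): e=[-2,42,16] → ·
    (2,2)@(5, 5): e=[6,42,8] → █
    (3,2)@(7, 5): e=[14,42,0] → ·  [on edge]
    (4,2)@(9, 5): e=[22,42,-8] → ·
    (5,2)@(11, 5): e=[30,42,-16] → ·
    (0,3)@(1, 7): e=[-14,70,0] → ·  [on edge]
  covered (6 px):
    · · · · · · · · ·
    · █ █ █ █ █ · · ·
    · · █ · · · · · ·
    · · · · · · · · ·
    · · · · · · · · ·
    · · · · · · · · ·
T3:
  2·area = 20  (B↔C swapped to make it positive)
  edge (12, 6)→(8, 3): d=(-4,-3) top-left  bias=+0
  edge (8, 3)→(16, 4): d=(8,1) right/bottom  bias=-1
  edge (16, 4)→(12, 6): d=(-4,2) right/bottom  bias=-1
    (5,2)@(11, 5): e=[1,13,6] → █
    (6,2)@(13, 5): e=[7,11,2] → █
    (7,2)@(15, 5): e=[13,9,-2] → ·
    (5,3)@(11, 7): e=[-7,29,-2] → ·
    (6,3)@(13, 7): e=[-1,27,-6] → ·
  covered (2 px):
    · · · · · · · · ·
    · · · · · · · · ·
    · · · · · █ █ · ·
    · · · · · · · · ·
    · · · · · · · · ·
    · · · · · · · · ·

Answer: [[5,1],[4,2],[5,2],[6,2]]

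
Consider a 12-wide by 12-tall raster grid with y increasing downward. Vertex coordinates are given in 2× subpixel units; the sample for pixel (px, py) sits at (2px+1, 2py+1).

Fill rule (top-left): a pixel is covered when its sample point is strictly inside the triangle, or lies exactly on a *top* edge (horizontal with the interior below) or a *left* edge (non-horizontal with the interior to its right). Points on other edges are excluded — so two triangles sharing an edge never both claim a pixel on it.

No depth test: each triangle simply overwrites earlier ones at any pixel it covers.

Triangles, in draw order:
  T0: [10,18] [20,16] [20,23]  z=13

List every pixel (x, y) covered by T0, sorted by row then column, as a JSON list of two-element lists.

T0:
  2·area = 70
  edge (10, 18)→(20, 16): d=(10,-2) top-left  bias=+0
  edge (20, 16)→(20, 23): d=(0,7) right/bottom  bias=-1
  edge (20, 23)→(10, 18): d=(-10,-5) top-left  bias=+0
    (7,8)@(15, 17): e=[0,35,35] → #  [on edge]
    (8,8)@(17, 17): e=[4,21,45] → #
    (9,8)@(19, 17): e=[8,7,55] → #
    (10,8)@(21, 17): e=[12,-7,65] → ·
    (2,9)@(5, 19): e=[0,105,-35] → ·  [on edge]
    (6,9)@(13, 19): e=[16,49,5] → #
    (10,9)@(21, 19): e=[32,-7,45] → ·
    (6,10)@(13, 21): e=[36,49,-15] → ·
    (7,10)@(15, 21): e=[40,35,-5] → ·
    (8,10)@(17, 21): e=[44,21,5] → #
    (10,10)@(21, 21): e=[52,-7,25] → ·
    (8,11)@(17, 23): e=[64,21,-15] → ·
  covered (9 px):
    · · · · · · · · · · · ·
    · · · · · · · · · · · ·
    · · · · · · · · · · · ·
    · · · · · · · · · · · ·
    · · · · · · · · · · · ·
    · · · · · · · · · · · ·
    · · · · · · · · · · · ·
    · · · · · · · · · · · ·
    · · · · · · · # # # · ·
    · · · · · · # # # # · ·
    · · · · · · · · # # · ·
    · · · · · · · · · · · ·

Final: [[7,8],[8,8],[9,8],[6,9],[7,9],[8,9],[9,9],[8,10],[9,10]]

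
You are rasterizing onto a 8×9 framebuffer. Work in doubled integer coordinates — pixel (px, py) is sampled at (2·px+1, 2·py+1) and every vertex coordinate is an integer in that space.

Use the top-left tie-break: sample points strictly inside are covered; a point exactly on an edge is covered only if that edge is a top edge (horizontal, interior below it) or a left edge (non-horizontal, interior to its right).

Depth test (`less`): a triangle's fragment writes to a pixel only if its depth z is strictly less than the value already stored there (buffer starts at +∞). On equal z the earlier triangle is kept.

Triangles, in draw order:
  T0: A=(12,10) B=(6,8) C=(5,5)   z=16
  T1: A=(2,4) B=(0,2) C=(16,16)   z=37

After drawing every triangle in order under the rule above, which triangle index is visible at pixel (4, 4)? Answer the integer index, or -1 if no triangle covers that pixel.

T0:
  2·area = 16
  edge (12, 10)→(6, 8): d=(-6,-2) top-left  bias=+0
  edge (6, 8)→(5, 5): d=(-1,-3) top-left  bias=+0
  edge (5, 5)→(12, 10): d=(7,5) right/bottom  bias=-1
    (2,2)@(5, 5): e=[16,0,0] → .  [on edge]
    (1,3)@(3, 7): e=[0,-8,24] → .  [on edge]
    (3,3)@(7, 7): e=[8,4,4] → X
    (4,3)@(9, 7): e=[12,10,-6] → .
    (3,4)@(7, 9): e=[-4,2,18] → .
    (4,4)@(9, 9): e=[0,8,8] → X  [on edge]
    (5,4)@(11, 9): e=[4,14,-2] → .
    (3,5)@(7, 11): e=[-16,0,32] → .  [on edge]
    (4,5)@(9, 11): e=[-12,6,22] → .
    (7,5)@(15, 11): e=[0,24,-8] → .  [on edge]
    (4,8)@(9, 17): e=[-48,0,64] → .  [on edge]
  covered (2 px):
    . . . . . . . .
    . . . . . . . .
    . . . . . . . .
    . . . X . . . .
    . . . . X . . .
    . . . . . . . .
    . . . . . . . .
    . . . . . . . .
    . . . . . . . .
T1:
  2·area = 4
  edge (2, 4)→(0, 2): d=(-2,-2) top-left  bias=+0
  edge (0, 2)→(16, 16): d=(16,14) right/bottom  bias=-1
  edge (16, 16)→(2, 4): d=(-14,-12) top-left  bias=+0
    (0,1)@(1, 3): e=[0,2,2] → X  [on edge]
    (1,1)@(3, 3): e=[4,-26,26] → .
    (0,2)@(1, 5): e=[-4,34,-26] → .
    (1,2)@(3, 5): e=[0,6,-2] → .  [on edge]
    (2,3)@(5, 7): e=[0,10,-6] → .  [on edge]
    (3,4)@(7, 9): e=[0,14,-10] → .  [on edge]
    (4,5)@(9, 11): e=[0,18,-14] → .  [on edge]
    (5,6)@(11, 13): e=[0,22,-18] → .  [on edge]
    (6,7)@(13, 15): e=[0,26,-22] → .  [on edge]
    (7,8)@(15, 17): e=[0,30,-26] → .  [on edge]
  covered (1 px):
    . . . . . . . .
    X . . . . . . .
    . . . . . . . .
    . . . . . . . .
    . . . . . . . .
    . . . . . . . .
    . . . . . . . .
    . . . . . . . .
    . . . . . . . .

Z-buffer (winner per pixel, '.' = empty):
  . . . . . . . .
  1 . . . . . . .
  . . . . . . . .
  . . . 0 . . . .
  . . . . 0 . . .
  . . . . . . . .
  . . . . . . . .
  . . . . . . . .
  . . . . . . . .

Final: 0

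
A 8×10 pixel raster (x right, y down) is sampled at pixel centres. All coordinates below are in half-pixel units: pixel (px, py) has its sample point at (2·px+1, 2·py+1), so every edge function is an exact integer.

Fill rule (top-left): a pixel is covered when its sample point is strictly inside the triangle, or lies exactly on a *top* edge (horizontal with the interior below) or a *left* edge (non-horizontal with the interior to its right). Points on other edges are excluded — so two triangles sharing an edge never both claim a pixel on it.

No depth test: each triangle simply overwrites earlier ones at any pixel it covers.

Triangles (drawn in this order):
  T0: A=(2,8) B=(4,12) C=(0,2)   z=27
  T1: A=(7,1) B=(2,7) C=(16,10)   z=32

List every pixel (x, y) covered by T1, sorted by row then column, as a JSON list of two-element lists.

T0:
  2·area = 4  (B↔C swapped to make it positive)
  edge (2, 8)→(0, 2): d=(-2,-6) top-left  bias=+0
  edge (0, 2)→(4, 12): d=(4,10) right/bottom  bias=-1
  edge (4, 12)→(2, 8): d=(-2,-4) top-left  bias=+0
    (0,2)@(1, 5): e=[0,2,2] → X  [on edge]
    (1,2)@(3, 5): e=[12,-18,10] → .
    (0,3)@(1, 7): e=[-4,10,-2] → .
    (1,5)@(3, 11): e=[0,6,-2] → .  [on edge]
    (2,8)@(5, 17): e=[0,10,-6] → .  [on edge]
  covered (1 px):
    . . . . . . . .
    . . . . . . . .
    X . . . . . . .
    . . . . . . . .
    . . . . . . . .
    . . . . . . . .
    . . . . . . . .
    . . . . . . . .
    . . . . . . . .
    . . . . . . . .
T1:
  2·area = 99  (B↔C swapped to make it positive)
  edge (7, 1)→(16, 10): d=(9,9) right/bottom  bias=-1
  edge (16, 10)→(2, 7): d=(-14,-3) top-left  bias=+0
  edge (2, 7)→(7, 1): d=(5,-6) top-left  bias=+0
    (3,0)@(7, 1): e=[0,99,0] → .  [on edge]
    (3,1)@(7, 3): e=[18,71,10] → X
    (4,1)@(9, 3): e=[0,77,22] → .  [on edge]
    (2,2)@(5, 5): e=[54,37,8] → X
    (4,2)@(9, 5): e=[18,49,32] → X
    (5,2)@(11, 5): e=[0,55,44] → .  [on edge]
    (1,3)@(3, 7): e=[90,3,6] → X
    (5,3)@(11, 7): e=[18,27,54] → X
    (6,3)@(13, 7): e=[0,33,66] → .  [on edge]
    (1,4)@(3, 9): e=[108,-25,16] → .
    (2,4)@(5, 9): e=[90,-19,28] → .
    (3,4)@(7, 9): e=[72,-13,40] → .
    (7,4)@(15, 9): e=[0,11,88] → .  [on edge]
  covered (10 px):
    . . . . . . . .
    . . . X . . . .
    . . X X X . . .
    . X X X X X . .
    . . . . . . X .
    . . . . . . . .
    . . . . . . . .
    . . . . . . . .
    . . . . . . . .
    . . . . . . . .

Result: [[3,1],[2,2],[3,2],[4,2],[1,3],[2,3],[3,3],[4,3],[5,3],[6,4]]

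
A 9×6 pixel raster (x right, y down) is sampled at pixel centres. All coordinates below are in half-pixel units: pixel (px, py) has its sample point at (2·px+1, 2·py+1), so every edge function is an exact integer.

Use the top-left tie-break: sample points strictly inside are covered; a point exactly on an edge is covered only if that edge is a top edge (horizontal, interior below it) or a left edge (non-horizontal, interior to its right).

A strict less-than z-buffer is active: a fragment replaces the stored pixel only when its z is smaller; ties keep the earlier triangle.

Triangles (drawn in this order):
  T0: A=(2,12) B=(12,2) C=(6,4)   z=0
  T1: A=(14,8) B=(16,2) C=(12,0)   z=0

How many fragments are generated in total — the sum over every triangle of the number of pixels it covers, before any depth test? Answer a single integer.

T0:
  2·area = 40  (B↔C swapped to make it positive)
  edge (2, 12)→(6, 4): d=(4,-8) top-left  bias=+0
  edge (6, 4)→(12, 2): d=(6,-2) top-left  bias=+0
  edge (12, 2)→(2, 12): d=(-10,10) right/bottom  bias=-1
    (6,0)@(13, 1): e=[44,-4,0] → .  [on edge]
    (7,0)@(15, 1): e=[60,0,-20] → .  [on edge]
    (4,1)@(9, 3): e=[20,0,20] → X  [on edge]
    (5,1)@(11, 3): e=[36,4,0] → .  [on edge]
    (1,2)@(3, 5): e=[-20,0,60] → .  [on edge]
    (3,2)@(7, 5): e=[12,8,20] → X
    (4,2)@(9, 5): e=[28,12,0] → .  [on edge]
    (2,3)@(5, 7): e=[4,16,20] → X
    (3,3)@(7, 7): e=[20,20,0] → .  [on edge]
    (2,4)@(5, 9): e=[12,28,0] → .  [on edge]
    (1,5)@(3, 11): e=[4,36,0] → .  [on edge]
  covered (3 px):
    . . . . . . . . .
    . . . . X . . . .
    . . . X . . . . .
    . . X . . . . . .
    . . . . . . . . .
    . . . . . . . . .
T1:
  2·area = 28  (B↔C swapped to make it positive)
  edge (14, 8)→(12, 0): d=(-2,-8) top-left  bias=+0
  edge (12, 0)→(16, 2): d=(4,2) right/bottom  bias=-1
  edge (16, 2)→(14, 8): d=(-2,6) right/bottom  bias=-1
    (6,0)@(13, 1): e=[6,2,20] → X
    (7,0)@(15, 1): e=[22,-2,8] → .
    (6,1)@(13, 3): e=[2,10,16] → X
    (7,1)@(15, 3): e=[18,6,4] → X
    (8,1)@(17, 3): e=[34,2,-8] → .
    (6,2)@(13, 5): e=[-2,18,12] → .
    (7,2)@(15, 5): e=[14,14,0] → .  [on edge]
    (6,5)@(13, 11): e=[-14,42,0] → .  [on edge]
  covered (3 px):
    . . . . . . X . .
    . . . . . . X X .
    . . . . . . . . .
    . . . . . . . . .
    . . . . . . . . .
    . . . . . . . . .

Answer: 6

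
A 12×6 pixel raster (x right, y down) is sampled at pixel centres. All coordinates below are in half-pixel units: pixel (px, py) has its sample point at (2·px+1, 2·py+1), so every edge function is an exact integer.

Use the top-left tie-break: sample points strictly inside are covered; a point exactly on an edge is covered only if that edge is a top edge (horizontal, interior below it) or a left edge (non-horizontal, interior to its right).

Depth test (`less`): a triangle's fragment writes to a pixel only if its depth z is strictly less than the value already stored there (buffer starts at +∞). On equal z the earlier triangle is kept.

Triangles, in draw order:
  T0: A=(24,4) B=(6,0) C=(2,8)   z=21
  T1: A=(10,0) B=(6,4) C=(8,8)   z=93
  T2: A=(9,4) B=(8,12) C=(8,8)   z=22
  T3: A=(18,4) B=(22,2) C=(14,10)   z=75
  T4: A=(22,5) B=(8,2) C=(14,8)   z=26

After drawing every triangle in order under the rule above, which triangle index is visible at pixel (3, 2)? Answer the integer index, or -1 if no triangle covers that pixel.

T0:
  2·area = 160  (B↔C swapped to make it positive)
  edge (24, 4)→(2, 8): d=(-22,4) right/bottom  bias=-1
  edge (2, 8)→(6, 0): d=(4,-8) top-left  bias=+0
  edge (6, 0)→(24, 4): d=(18,4) right/bottom  bias=-1
    (3,0)@(7, 1): e=[134,12,14] → █
    (4,0)@(9, 1): e=[126,28,6] → █
    (5,0)@(11, 1): e=[118,44,-2] → ·
    (2,1)@(5, 3): e=[98,4,58] → █
    (5,1)@(11, 3): e=[74,52,34] → █
    (6,1)@(13, 3): e=[66,68,26] → █
    (7,1)@(15, 3): e=[58,84,18] → █
    (8,1)@(17, 3): e=[50,100,10] → █
    (9,1)@(19, 3): e=[42,116,2] → █
    (10,1)@(21, 3): e=[34,132,-6] → ·
    (2,2)@(5, 5): e=[54,12,94] → █
    (9,2)@(19, 5): e=[-2,124,38] → ·
  covered (20 px):
    · · · █ █ · · · · · · ·
    · · █ █ █ █ █ █ █ █ · ·
    · · █ █ █ █ █ █ █ · · ·
    · █ █ █ · · · · · · · ·
    · · · · · · · · · · · ·
    · · · · · · · · · · · ·
T1:
  2·area = 24  (B↔C swapped to make it positive)
  edge (10, 0)→(8, 8): d=(-2,8) right/bottom  bias=-1
  edge (8, 8)→(6, 4): d=(-2,-4) top-left  bias=+0
  edge (6, 4)→(10, 0): d=(4,-4) top-left  bias=+0
    (4,0)@(9, 1): e=[6,18,0] → █  [on edge]
    (5,0)@(11, 1): e=[-10,26,8] → ·
    (3,1)@(7, 3): e=[18,6,0] → █  [on edge]
    (5,1)@(11, 3): e=[-14,22,16] → ·
    (2,2)@(5, 5): e=[30,-6,0] → ·  [on edge]
    (3,2)@(7, 5): e=[14,2,8] → █
    (4,2)@(9, 5): e=[-2,10,16] → ·
    (1,3)@(3, 7): e=[42,-18,0] → ·  [on edge]
    (3,3)@(7, 7): e=[10,-2,16] → ·
    (0,4)@(1, 9): e=[54,-30,0] → ·  [on edge]
  covered (4 px):
    · · · · █ · · · · · · ·
    · · · █ █ · · · · · · ·
    · · · █ · · · · · · · ·
    · · · · · · · · · · · ·
    · · · · · · · · · · · ·
    · · · · · · · · · · · ·
T2:
  2·area = 4
  edge (9, 4)→(8, 12): d=(-1,8) right/bottom  bias=-1
  edge (8, 12)→(8, 8): d=(0,-4) top-left  bias=+0
  edge (8, 8)→(9, 4): d=(1,-4) top-left  bias=+0
  covered (0 px):
    · · · · · · · · · · · ·
    · · · · · · · · · · · ·
    · · · · · · · · · · · ·
    · · · · · · · · · · · ·
    · · · · · · · · · · · ·
    · · · · · · · · · · · ·
T3:
  2·area = 16
  edge (18, 4)→(22, 2): d=(4,-2) top-left  bias=+0
  edge (22, 2)→(14, 10): d=(-8,8) right/bottom  bias=-1
  edge (14, 10)→(18, 4): d=(4,-6) top-left  bias=+0
    (11,0)@(23, 1): e=[-2,0,18] → ·  [on edge]
    (10,1)@(21, 3): e=[2,0,14] → ·  [on edge]
    (9,2)@(19, 5): e=[6,0,10] → ·  [on edge]
    (8,3)@(17, 7): e=[10,0,6] → ·  [on edge]
    (7,4)@(15, 9): e=[14,0,2] → ·  [on edge]
    (6,5)@(13, 11): e=[18,0,-2] → ·  [on edge]
  covered (0 px):
    · · · · · · · · · · · ·
    · · · · · · · · · · · ·
    · · · · · · · · · · · ·
    · · · · · · · · · · · ·
    · · · · · · · · · · · ·
    · · · · · · · · · · · ·
T4:
  2·area = 66  (B↔C swapped to make it positive)
  edge (22, 5)→(14, 8): d=(-8,3) right/bottom  bias=-1
  edge (14, 8)→(8, 2): d=(-6,-6) top-left  bias=+0
  edge (8, 2)→(22, 5): d=(14,3) right/bottom  bias=-1
    (3,0)@(7, 1): e=[77,0,-11] → ·  [on edge]
    (4,1)@(9, 3): e=[55,0,11] → █  [on edge]
    (5,1)@(11, 3): e=[49,12,5] → █
    (6,1)@(13, 3): e=[43,24,-1] → ·
    (4,2)@(9, 5): e=[39,-12,39] → ·
    (5,2)@(11, 5): e=[33,0,33] → █  [on edge]
    (6,2)@(13, 5): e=[27,12,27] → █
    (7,2)@(15, 5): e=[21,24,21] → █
    (8,2)@(17, 5): e=[15,36,15] → █
    (9,2)@(19, 5): e=[9,48,9] → █
    (10,2)@(21, 5): e=[3,60,3] → █
    (11,2)@(23, 5): e=[-3,72,-3] → ·
    (6,3)@(13, 7): e=[11,0,55] → █  [on edge]
    (7,4)@(15, 9): e=[-11,0,77] → ·  [on edge]
    (8,5)@(17, 11): e=[-33,0,99] → ·  [on edge]
  covered (10 px):
    · · · · · · · · · · · ·
    · · · · █ █ · · · · · ·
    · · · · · █ █ █ █ █ █ ·
    · · · · · · █ █ · · · ·
    · · · · · · · · · · · ·
    · · · · · · · · · · · ·

Z-buffer (winner per pixel, '.' = empty):
  . . . 0 0 . . . . . . .
  . . 0 0 0 0 0 0 0 0 . .
  . . 0 0 0 0 0 0 0 4 4 .
  . 0 0 0 . . 4 4 . . . .
  . . . . . . . . . . . .
  . . . . . . . . . . . .

Final: 0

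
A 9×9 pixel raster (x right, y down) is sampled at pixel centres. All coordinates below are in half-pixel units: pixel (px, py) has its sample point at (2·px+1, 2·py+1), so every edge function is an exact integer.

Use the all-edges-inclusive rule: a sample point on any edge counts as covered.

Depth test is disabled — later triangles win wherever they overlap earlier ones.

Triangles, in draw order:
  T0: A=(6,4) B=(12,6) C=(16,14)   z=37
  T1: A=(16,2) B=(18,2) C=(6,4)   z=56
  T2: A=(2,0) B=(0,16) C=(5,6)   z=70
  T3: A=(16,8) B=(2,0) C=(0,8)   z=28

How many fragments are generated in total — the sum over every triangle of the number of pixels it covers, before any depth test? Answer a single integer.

T0:
  2·area = 40
  edge (6, 4)→(12, 6): d=(6,2) inclusive
  edge (12, 6)→(16, 14): d=(4,8) inclusive
  edge (16, 14)→(6, 4): d=(-10,-10) inclusive
    (1,0)@(3, 1): e=[-12,52,0] → .  [on edge]
    (1,1)@(3, 3): e=[0,60,-20] → .  [on edge]
    (2,1)@(5, 3): e=[-4,44,0] → .  [on edge]
    (3,2)@(7, 5): e=[4,36,0] → X  [on edge]
    (4,2)@(9, 5): e=[0,20,20] → X  [on edge]
    (5,2)@(11, 5): e=[-4,4,40] → .
    (3,3)@(7, 7): e=[16,44,-20] → .
    (4,3)@(9, 7): e=[12,28,0] → X  [on edge]
    (5,3)@(11, 7): e=[8,12,20] → X
    (6,3)@(13, 7): e=[4,-4,40] → .
    (7,3)@(15, 7): e=[0,-20,60] → .  [on edge]
    (4,4)@(9, 9): e=[24,36,-20] → .
    (5,4)@(11, 9): e=[20,20,0] → X  [on edge]
    (6,5)@(13, 11): e=[28,12,0] → X  [on edge]
    (7,6)@(15, 13): e=[36,4,0] → X  [on edge]
    (8,7)@(17, 15): e=[44,-4,0] → .  [on edge]
  covered (8 px):
    . . . . . . . . .
    . . . . . . . . .
    . . . X X . . . .
    . . . . X X . . .
    . . . . . X X . .
    . . . . . . X . .
    . . . . . . . X .
    . . . . . . . . .
    . . . . . . . . .
T1:
  2·area = 4
  edge (16, 2)→(18, 2): d=(2,0) inclusive
  edge (18, 2)→(6, 4): d=(-12,2) inclusive
  edge (6, 4)→(16, 2): d=(10,-2) inclusive
    (5,1)@(11, 3): e=[2,2,0] → X  [on edge]
    (6,1)@(13, 3): e=[2,-2,4] → .
    (0,2)@(1, 5): e=[6,-2,0] → .  [on edge]
    (5,2)@(11, 5): e=[6,-22,20] → .
  covered (1 px):
    . . . . . . . . .
    . . . . . X . . .
    . . . . . . . . .
    . . . . . . . . .
    . . . . . . . . .
    . . . . . . . . .
    . . . . . . . . .
    . . . . . . . . .
    . . . . . . . . .
T2:
  2·area = 60  (B↔C swapped to make it positive)
  edge (2, 0)→(5, 6): d=(3,6) inclusive
  edge (5, 6)→(0, 16): d=(-5,10) inclusive
  edge (0, 16)→(2, 0): d=(2,-16) inclusive
    (1,1)@(3, 3): e=[3,35,22] → X
    (2,1)@(5, 3): e=[-9,15,54] → .
    (1,2)@(3, 5): e=[9,25,26] → X
    (2,2)@(5, 5): e=[-3,5,58] → .
    (1,3)@(3, 7): e=[15,15,30] → X
    (2,3)@(5, 7): e=[3,-5,62] → .
    (0,4)@(1, 9): e=[33,25,2] → X
    (2,4)@(5, 9): e=[9,-15,66] → .
    (0,5)@(1, 11): e=[39,15,6] → X
    (1,5)@(3, 11): e=[27,-5,38] → .
    (0,6)@(1, 13): e=[45,5,10] → X
    (1,6)@(3, 13): e=[33,-15,42] → .
  covered (7 px):
    . . . . . . . . .
    . X . . . . . . .
    . X . . . . . . .
    . X . . . . . . .
    X X . . . . . . .
    X . . . . . . . .
    X . . . . . . . .
    . . . . . . . . .
    . . . . . . . . .
T3:
  2·area = 128  (B↔C swapped to make it positive)
  edge (16, 8)→(0, 8): d=(-16,0) inclusive
  edge (0, 8)→(2, 0): d=(2,-8) inclusive
  edge (2, 0)→(16, 8): d=(14,8) inclusive
    (1,0)@(3, 1): e=[112,10,6] → X
    (2,0)@(5, 1): e=[112,26,-10] → .
    (1,1)@(3, 3): e=[80,14,34] → X
    (2,1)@(5, 3): e=[80,30,18] → X
    (3,1)@(7, 3): e=[80,46,2] → X
    (4,1)@(9, 3): e=[80,62,-14] → .
    (0,2)@(1, 5): e=[48,2,78] → X
    (4,2)@(9, 5): e=[48,66,14] → X
    (5,2)@(11, 5): e=[48,82,-2] → .
    (0,3)@(1, 7): e=[16,6,106] → X
    (5,3)@(11, 7): e=[16,86,26] → X
    (6,3)@(13, 7): e=[16,102,10] → X
  covered (16 px):
    . X . . . . . . .
    . X X X . . . . .
    X X X X X . . . .
    X X X X X X X . .
    . . . . . . . . .
    . . . . . . . . .
    . . . . . . . . .
    . . . . . . . . .
    . . . . . . . . .

Answer: 32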